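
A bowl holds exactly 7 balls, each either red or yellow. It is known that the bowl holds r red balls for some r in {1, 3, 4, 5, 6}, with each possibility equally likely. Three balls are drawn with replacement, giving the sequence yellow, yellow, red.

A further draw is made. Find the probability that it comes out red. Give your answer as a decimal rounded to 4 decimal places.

0.4501

For each hypothesis, P(data | H) works out to: P(data | r = 1) = (6/7)(6/7)(1/7) = 0.10496; P(data | r = 3) = (4/7)(4/7)(3/7) = 0.13994; P(data | r = 4) = (3/7)(3/7)(4/7) = 0.10496; P(data | r = 5) = (2/7)(2/7)(5/7) = 0.058309; P(data | r = 6) = (1/7)(1/7)(6/7) = 0.017493.
Weighting by the prior gives 1/5 · 0.10496 = 0.020991, 1/5 · 0.13994 = 0.027988, 1/5 · 0.10496 = 0.020991, 1/5 · 0.058309 = 0.011662, 1/5 · 0.017493 = 0.0034985; with total 0.085131.
Dividing through by the total gives posterior P(r = 1 | data) = 0.24658, P(r = 3 | data) = 0.32877, P(r = 4 | data) = 0.24658, P(r = 5 | data) = 0.13699, P(r = 6 | data) = 0.041096.
The predictive probability is P(red next | data) = (1/7)(0.24658) + (3/7)(0.32877) + (4/7)(0.24658) + (5/7)(0.13699) + (6/7)(0.041096) = 0.4501.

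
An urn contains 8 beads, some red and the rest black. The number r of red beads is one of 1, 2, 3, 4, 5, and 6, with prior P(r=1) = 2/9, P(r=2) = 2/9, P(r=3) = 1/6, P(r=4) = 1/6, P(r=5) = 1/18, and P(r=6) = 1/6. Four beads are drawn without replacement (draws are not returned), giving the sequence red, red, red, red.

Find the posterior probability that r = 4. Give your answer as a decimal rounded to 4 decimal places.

The likelihood of the observed sequence under each hypothesis: P(data | r = 1) = (1/8)(0/7) = 0; P(data | r = 2) = (2/8)(1/7)(0/6) = 0; P(data | r = 3) = (3/8)(2/7)(1/6)(0/5) = 0; P(data | r = 4) = (4/8)(3/7)(2/6)(1/5) = 0.014286; P(data | r = 5) = (5/8)(4/7)(3/6)(2/5) = 0.071429; P(data | r = 6) = (6/8)(5/7)(4/6)(3/5) = 0.21429.
Multiplying each by its prior: 2/9 · 0 = 0, 2/9 · 0 = 0, 1/6 · 0 = 0, 1/6 · 0.014286 = 0.002381, 1/18 · 0.071429 = 0.0039683, 1/6 · 0.21429 = 0.035714; summing to 0.042063.
So P(r = 4 | data) = (0.002381) / (0.042063) = 0.056604.

0.0566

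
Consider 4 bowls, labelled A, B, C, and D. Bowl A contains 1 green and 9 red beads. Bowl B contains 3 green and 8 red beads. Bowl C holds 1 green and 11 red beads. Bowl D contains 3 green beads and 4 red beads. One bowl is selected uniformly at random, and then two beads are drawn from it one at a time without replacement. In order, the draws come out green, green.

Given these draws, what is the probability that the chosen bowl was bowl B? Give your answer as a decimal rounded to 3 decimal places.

For each hypothesis, P(data | H) works out to: P(data | bowl A) = (1/10)(0/9) = 0; P(data | bowl B) = (3/11)(2/10) = 3/55; P(data | bowl C) = (1/12)(0/11) = 0; P(data | bowl D) = (3/7)(2/6) = 1/7.
Weighting by the prior gives 1/4 · 0 = 0, 1/4 · 3/55 = 3/220, 1/4 · 0 = 0, 1/4 · 1/7 = 1/28; with total 19/385.
Therefore the posterior P(bowl B | data) = (3/220) / (19/385) = 21/76.

0.276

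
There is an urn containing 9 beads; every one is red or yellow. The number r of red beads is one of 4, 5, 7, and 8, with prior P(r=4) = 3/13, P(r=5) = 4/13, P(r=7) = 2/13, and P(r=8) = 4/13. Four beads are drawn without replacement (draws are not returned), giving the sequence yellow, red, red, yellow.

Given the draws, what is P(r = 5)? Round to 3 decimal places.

The likelihood of the observed sequence under each hypothesis: P(data | r = 4) = (5/9)(4/8)(3/7)(4/6) = 5/63; P(data | r = 5) = (4/9)(5/8)(4/7)(3/6) = 5/63; P(data | r = 7) = (2/9)(7/8)(6/7)(1/6) = 1/36; P(data | r = 8) = (1/9)(8/8)(7/7)(0/6) = 0.
Weighting by the prior gives 3/13 · 5/63 = 5/273, 4/13 · 5/63 = 20/819, 2/13 · 1/36 = 1/234, 4/13 · 0 = 0; these sum to 11/234.
Therefore the posterior P(r = 5 | data) = (20/819) / (11/234) = 40/77.

0.519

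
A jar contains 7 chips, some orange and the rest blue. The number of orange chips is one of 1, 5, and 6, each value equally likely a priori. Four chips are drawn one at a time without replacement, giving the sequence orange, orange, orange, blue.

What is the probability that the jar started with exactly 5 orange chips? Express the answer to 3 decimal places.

0.500

Under each hypothesis, the probability of the observed sequence is: P(data | r = 1) = (1/7)(0/6) = 0; P(data | r = 5) = (5/7)(4/6)(3/5)(2/4) = 1/7; P(data | r = 6) = (6/7)(5/6)(4/5)(1/4) = 1/7.
Weighting by the prior gives 1/3 · 0 = 0, 1/3 · 1/7 = 1/21, 1/3 · 1/7 = 1/21; summing to 2/21.
Hence P(r = 5 | data) = (1/21) / (2/21) = 1/2.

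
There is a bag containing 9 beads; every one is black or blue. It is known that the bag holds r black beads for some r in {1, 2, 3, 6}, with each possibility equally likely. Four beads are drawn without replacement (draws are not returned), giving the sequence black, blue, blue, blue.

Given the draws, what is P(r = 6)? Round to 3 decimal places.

0.031

Under each hypothesis, the probability of the observed sequence is: P(data | r = 1) = (1/9)(8/8)(7/7)(6/6) = 1/9; P(data | r = 2) = (2/9)(7/8)(6/7)(5/6) = 5/36; P(data | r = 3) = (3/9)(6/8)(5/7)(4/6) = 5/42; P(data | r = 6) = (6/9)(3/8)(2/7)(1/6) = 1/84.
Weighting by the prior gives 1/4 · 1/9 = 1/36, 1/4 · 5/36 = 5/144, 1/4 · 5/42 = 5/168, 1/4 · 1/84 = 1/336; with total 2/21.
By Bayes' rule, P(r = 6 | data) = (1/336) / (2/21) = 1/32.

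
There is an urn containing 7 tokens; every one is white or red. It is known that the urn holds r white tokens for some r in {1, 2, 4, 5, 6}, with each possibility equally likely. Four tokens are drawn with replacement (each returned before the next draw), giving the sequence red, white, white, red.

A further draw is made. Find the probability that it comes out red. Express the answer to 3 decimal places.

Compute the likelihood of the observed sequence for each case: P(data | r = 1) = (6/7)(1/7)(1/7)(6/7) = 0.014994; P(data | r = 2) = (5/7)(2/7)(2/7)(5/7) = 0.041649; P(data | r = 4) = (3/7)(4/7)(4/7)(3/7) = 0.059975; P(data | r = 5) = (2/7)(5/7)(5/7)(2/7) = 0.041649; P(data | r = 6) = (1/7)(6/7)(6/7)(1/7) = 0.014994.
The prior-weighted likelihoods are 1/5 · 0.014994 = 0.0029988, 1/5 · 0.041649 = 0.0083299, 1/5 · 0.059975 = 0.011995, 1/5 · 0.041649 = 0.0083299, 1/5 · 0.014994 = 0.0029988; summing to 0.034652.
Dividing through by the total gives posterior P(r = 1 | data) = 0.086538, P(r = 2 | data) = 0.24038, P(r = 4 | data) = 0.34615, P(r = 5 | data) = 0.24038, P(r = 6 | data) = 0.086538.
So P(red next | data) = Σ P(red next | H) P(H | data) = (6/7)(0.086538) + (5/7)(0.24038) + (3/7)(0.34615) + (2/7)(0.24038) + (1/7)(0.086538) = 0.47527.

0.475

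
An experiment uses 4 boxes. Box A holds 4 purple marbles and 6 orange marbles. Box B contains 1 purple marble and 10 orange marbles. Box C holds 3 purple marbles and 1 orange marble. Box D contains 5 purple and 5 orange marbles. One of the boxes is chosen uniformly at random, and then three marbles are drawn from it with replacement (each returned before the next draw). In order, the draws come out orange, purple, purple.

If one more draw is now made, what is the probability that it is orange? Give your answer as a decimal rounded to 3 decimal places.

0.439

Compute the likelihood of the observed sequence for each case: P(data | box A) = (6/10)(4/10)(4/10) = 0.096; P(data | box B) = (10/11)(1/11)(1/11) = 0.0075131; P(data | box C) = (1/4)(3/4)(3/4) = 0.14062; P(data | box D) = (5/10)(5/10)(5/10) = 0.125.
Weighting by the prior gives 1/4 · 0.096 = 0.024, 1/4 · 0.0075131 = 0.0018783, 1/4 · 0.14062 = 0.035156, 1/4 · 0.125 = 0.03125; summing to 0.092285.
Normalising, the posterior is P(box A | data) = 0.26007, P(box B | data) = 0.020353, P(box C | data) = 0.38095, P(box D | data) = 0.33863.
The predictive probability is P(orange next | data) = (3/5)(0.26007) + (10/11)(0.020353) + (1/4)(0.38095) + (1/2)(0.33863) = 0.43909.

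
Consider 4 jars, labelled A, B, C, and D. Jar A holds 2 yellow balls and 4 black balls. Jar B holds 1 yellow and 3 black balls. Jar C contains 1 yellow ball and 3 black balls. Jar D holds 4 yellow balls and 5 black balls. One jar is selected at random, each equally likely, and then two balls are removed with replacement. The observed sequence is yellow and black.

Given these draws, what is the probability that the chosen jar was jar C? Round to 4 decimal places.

Under each hypothesis, the probability of the observed sequence is: P(data | jar A) = (2/6)(4/6) = 0.22222; P(data | jar B) = (1/4)(3/4) = 0.1875; P(data | jar C) = (1/4)(3/4) = 0.1875; P(data | jar D) = (4/9)(5/9) = 0.24691.
Weighting by the prior gives 1/4 · 0.22222 = 0.055556, 1/4 · 0.1875 = 0.046875, 1/4 · 0.1875 = 0.046875, 1/4 · 0.24691 = 0.061728; these sum to 0.21103.
Hence P(jar C | data) = (0.046875) / (0.21103) = 0.22212.

0.2221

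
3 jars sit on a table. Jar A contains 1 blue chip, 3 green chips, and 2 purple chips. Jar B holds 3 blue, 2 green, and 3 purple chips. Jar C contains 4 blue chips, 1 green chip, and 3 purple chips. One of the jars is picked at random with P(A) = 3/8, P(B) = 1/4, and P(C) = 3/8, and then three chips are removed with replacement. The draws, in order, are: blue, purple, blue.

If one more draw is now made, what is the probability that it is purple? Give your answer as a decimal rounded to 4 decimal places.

For each hypothesis, P(data | H) works out to: P(data | jar A) = (1/6)(2/6)(1/6) = 0.0092593; P(data | jar B) = (3/8)(3/8)(3/8) = 0.052734; P(data | jar C) = (4/8)(3/8)(4/8) = 0.09375.
Weighting by the prior gives 3/8 · 0.0092593 = 0.0034722, 1/4 · 0.052734 = 0.013184, 3/8 · 0.09375 = 0.035156; these sum to 0.051812.
The posterior is then P(jar A | data) = 0.067016, P(jar B | data) = 0.25445, P(jar C | data) = 0.67853.
The predictive probability is P(purple next | data) = (1/3)(0.067016) + (3/8)(0.25445) + (3/8)(0.67853) = 0.37221.

0.3722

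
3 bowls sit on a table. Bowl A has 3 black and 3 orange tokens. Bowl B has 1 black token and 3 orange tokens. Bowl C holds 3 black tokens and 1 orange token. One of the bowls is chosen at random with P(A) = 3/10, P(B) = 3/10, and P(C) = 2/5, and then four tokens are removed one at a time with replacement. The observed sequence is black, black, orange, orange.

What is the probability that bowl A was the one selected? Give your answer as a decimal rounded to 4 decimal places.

Compute the likelihood of the observed sequence for each case: P(data | bowl A) = (3/6)(3/6)(3/6)(3/6) = 0.0625; P(data | bowl B) = (1/4)(1/4)(3/4)(3/4) = 0.035156; P(data | bowl C) = (3/4)(3/4)(1/4)(1/4) = 0.035156.
Multiplying each by its prior: 3/10 · 0.0625 = 0.01875, 3/10 · 0.035156 = 0.010547, 2/5 · 0.035156 = 0.014063; summing to 0.043359.
Hence P(bowl A | data) = (0.01875) / (0.043359) = 0.43243.

0.4324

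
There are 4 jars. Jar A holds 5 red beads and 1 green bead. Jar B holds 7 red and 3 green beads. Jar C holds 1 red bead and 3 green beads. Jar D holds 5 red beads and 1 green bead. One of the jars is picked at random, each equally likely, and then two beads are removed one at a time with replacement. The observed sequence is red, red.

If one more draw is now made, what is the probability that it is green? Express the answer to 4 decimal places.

The likelihood of the observed sequence under each hypothesis: P(data | jar A) = (5/6)(5/6) = 0.69444; P(data | jar B) = (7/10)(7/10) = 0.49; P(data | jar C) = (1/4)(1/4) = 0.0625; P(data | jar D) = (5/6)(5/6) = 0.69444.
The prior-weighted likelihoods are 1/4 · 0.69444 = 0.17361, 1/4 · 0.49 = 0.1225, 1/4 · 0.0625 = 0.015625, 1/4 · 0.69444 = 0.17361; these sum to 0.48535.
The posterior is then P(jar A | data) = 0.3577, P(jar B | data) = 0.2524, P(jar C | data) = 0.032193, P(jar D | data) = 0.3577.
The predictive probability is P(green next | data) = (1/6)(0.3577) + (3/10)(0.2524) + (3/4)(0.032193) + (1/6)(0.3577) = 0.2191.

0.2191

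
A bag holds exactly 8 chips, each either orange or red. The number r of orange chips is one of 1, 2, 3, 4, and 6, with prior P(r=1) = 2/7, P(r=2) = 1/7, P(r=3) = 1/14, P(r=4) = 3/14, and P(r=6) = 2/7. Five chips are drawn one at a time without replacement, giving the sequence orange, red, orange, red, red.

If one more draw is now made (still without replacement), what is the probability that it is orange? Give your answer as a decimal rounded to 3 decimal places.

0.408

For each hypothesis, P(data | H) works out to: P(data | r = 1) = (1/8)(7/7)(0/6) = 0; P(data | r = 2) = (2/8)(6/7)(1/6)(5/5)(4/4) = 0.035714; P(data | r = 3) = (3/8)(5/7)(2/6)(4/5)(3/4) = 0.053571; P(data | r = 4) = (4/8)(4/7)(3/6)(3/5)(2/4) = 0.042857; P(data | r = 6) = (6/8)(2/7)(5/6)(1/5)(0/4) = 0.
Multiplying each by its prior: 2/7 · 0 = 0, 1/7 · 0.035714 = 0.005102, 1/14 · 0.053571 = 0.0038265, 3/14 · 0.042857 = 0.0091837, 2/7 · 0 = 0; with total 0.018112.
The posterior is then P(r = 1 | data) = 0, P(r = 2 | data) = 0.28169, P(r = 3 | data) = 0.21127, P(r = 4 | data) = 0.50704, P(r = 6 | data) = 0.
Averaging over the posterior, P(orange next | data) = (0)(0.28169) + (1/3)(0.21127) + (2/3)(0.50704) = 0.40845.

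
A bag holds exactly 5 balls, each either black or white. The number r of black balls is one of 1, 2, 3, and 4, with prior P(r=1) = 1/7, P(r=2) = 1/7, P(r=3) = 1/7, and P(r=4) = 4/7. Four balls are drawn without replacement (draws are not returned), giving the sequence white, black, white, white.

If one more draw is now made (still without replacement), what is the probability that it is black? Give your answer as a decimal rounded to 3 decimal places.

0.333

Under each hypothesis, the probability of the observed sequence is: P(data | r = 1) = (4/5)(1/4)(3/3)(2/2) = 1/5; P(data | r = 2) = (3/5)(2/4)(2/3)(1/2) = 1/10; P(data | r = 3) = (2/5)(3/4)(1/3)(0/2) = 0; P(data | r = 4) = (1/5)(4/4)(0/3) = 0.
The prior-weighted likelihoods are 1/7 · 1/5 = 1/35, 1/7 · 1/10 = 1/70, 1/7 · 0 = 0, 4/7 · 0 = 0; these sum to 3/70.
Dividing through by the total gives posterior P(r = 1 | data) = 2/3, P(r = 2 | data) = 1/3, P(r = 3 | data) = 0, P(r = 4 | data) = 0.
Averaging over the posterior, P(black next | data) = (0)(2/3) + (1)(1/3) = 1/3.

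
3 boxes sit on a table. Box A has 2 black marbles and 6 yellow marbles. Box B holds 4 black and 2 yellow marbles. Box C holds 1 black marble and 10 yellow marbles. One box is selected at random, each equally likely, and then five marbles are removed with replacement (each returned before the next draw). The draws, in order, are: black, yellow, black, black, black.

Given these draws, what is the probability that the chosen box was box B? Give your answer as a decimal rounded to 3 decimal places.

0.957

Under each hypothesis, the probability of the observed sequence is: P(data | box A) = (2/8)(6/8)(2/8)(2/8)(2/8) = 0.0029297; P(data | box B) = (4/6)(2/6)(4/6)(4/6)(4/6) = 0.065844; P(data | box C) = (1/11)(10/11)(1/11)(1/11)(1/11) = 6.2092e-05.
Multiplying each by its prior: 1/3 · 0.0029297 = 0.00097656, 1/3 · 0.065844 = 0.021948, 1/3 · 6.2092e-05 = 2.0697e-05; these sum to 0.022945.
Hence P(box B | data) = (0.021948) / (0.022945) = 0.95654.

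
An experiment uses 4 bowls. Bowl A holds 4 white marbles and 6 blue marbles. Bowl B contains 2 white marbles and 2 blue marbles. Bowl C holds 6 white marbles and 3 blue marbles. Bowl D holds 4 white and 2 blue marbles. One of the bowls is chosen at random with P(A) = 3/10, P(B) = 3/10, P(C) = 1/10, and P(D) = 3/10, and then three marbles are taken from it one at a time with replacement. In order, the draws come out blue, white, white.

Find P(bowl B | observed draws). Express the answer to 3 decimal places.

For each hypothesis, P(data | H) works out to: P(data | bowl A) = (6/10)(4/10)(4/10) = 0.096; P(data | bowl B) = (2/4)(2/4)(2/4) = 0.125; P(data | bowl C) = (3/9)(6/9)(6/9) = 0.14815; P(data | bowl D) = (2/6)(4/6)(4/6) = 0.14815.
Weighting by the prior gives 3/10 · 0.096 = 0.0288, 3/10 · 0.125 = 0.0375, 1/10 · 0.14815 = 0.014815, 3/10 · 0.14815 = 0.044444; these sum to 0.12556.
Therefore the posterior P(bowl B | data) = (0.0375) / (0.12556) = 0.29866.

0.299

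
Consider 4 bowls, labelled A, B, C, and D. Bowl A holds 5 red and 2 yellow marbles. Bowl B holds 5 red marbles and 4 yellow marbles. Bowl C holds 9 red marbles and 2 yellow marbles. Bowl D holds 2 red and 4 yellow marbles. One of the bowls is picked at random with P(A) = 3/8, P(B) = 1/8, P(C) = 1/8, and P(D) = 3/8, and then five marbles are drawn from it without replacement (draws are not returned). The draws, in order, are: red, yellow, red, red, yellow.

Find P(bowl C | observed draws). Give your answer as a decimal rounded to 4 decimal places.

For each hypothesis, P(data | H) works out to: P(data | bowl A) = (5/7)(2/6)(4/5)(3/4)(1/3) = 0.047619; P(data | bowl B) = (5/9)(4/8)(4/7)(3/6)(3/5) = 0.047619; P(data | bowl C) = (9/11)(2/10)(8/9)(7/8)(1/7) = 0.018182; P(data | bowl D) = (2/6)(4/5)(1/4)(0/3) = 0.
Multiplying each by its prior: 3/8 · 0.047619 = 0.017857, 1/8 · 0.047619 = 0.0059524, 1/8 · 0.018182 = 0.0022727, 3/8 · 0 = 0; summing to 0.026082.
By Bayes' rule, P(bowl C | data) = (0.0022727) / (0.026082) = 0.087137.

0.0871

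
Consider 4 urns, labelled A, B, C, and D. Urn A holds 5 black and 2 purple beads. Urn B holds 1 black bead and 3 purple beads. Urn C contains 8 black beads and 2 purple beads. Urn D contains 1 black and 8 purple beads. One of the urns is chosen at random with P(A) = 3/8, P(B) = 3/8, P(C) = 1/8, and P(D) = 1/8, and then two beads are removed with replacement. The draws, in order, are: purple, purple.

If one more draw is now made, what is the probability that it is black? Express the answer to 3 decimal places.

0.259

For each hypothesis, P(data | H) works out to: P(data | urn A) = (2/7)(2/7) = 0.081633; P(data | urn B) = (3/4)(3/4) = 0.5625; P(data | urn C) = (2/10)(2/10) = 0.04; P(data | urn D) = (8/9)(8/9) = 0.79012.
Weighting by the prior gives 3/8 · 0.081633 = 0.030612, 3/8 · 0.5625 = 0.21094, 1/8 · 0.04 = 0.005, 1/8 · 0.79012 = 0.098765; summing to 0.34532.
Normalising, the posterior is P(urn A | data) = 0.08865, P(urn B | data) = 0.61085, P(urn C | data) = 0.01448, P(urn D | data) = 0.28602.
Averaging over the posterior, P(black next | data) = (5/7)(0.08865) + (1/4)(0.61085) + (4/5)(0.01448) + (1/9)(0.28602) = 0.2594.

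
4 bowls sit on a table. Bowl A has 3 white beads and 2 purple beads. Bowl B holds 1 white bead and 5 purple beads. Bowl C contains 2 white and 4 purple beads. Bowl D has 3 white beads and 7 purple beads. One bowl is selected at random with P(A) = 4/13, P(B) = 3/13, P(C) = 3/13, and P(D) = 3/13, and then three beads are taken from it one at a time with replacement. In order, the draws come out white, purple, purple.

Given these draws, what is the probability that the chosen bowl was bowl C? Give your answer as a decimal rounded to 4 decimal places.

0.2749

Under each hypothesis, the probability of the observed sequence is: P(data | bowl A) = (3/5)(2/5)(2/5) = 0.096; P(data | bowl B) = (1/6)(5/6)(5/6) = 0.11574; P(data | bowl C) = (2/6)(4/6)(4/6) = 0.14815; P(data | bowl D) = (3/10)(7/10)(7/10) = 0.147.
Multiplying each by its prior: 4/13 · 0.096 = 0.029538, 3/13 · 0.11574 = 0.026709, 3/13 · 0.14815 = 0.034188, 3/13 · 0.147 = 0.033923; with total 0.12436.
Hence P(bowl C | data) = (0.034188) / (0.12436) = 0.27491.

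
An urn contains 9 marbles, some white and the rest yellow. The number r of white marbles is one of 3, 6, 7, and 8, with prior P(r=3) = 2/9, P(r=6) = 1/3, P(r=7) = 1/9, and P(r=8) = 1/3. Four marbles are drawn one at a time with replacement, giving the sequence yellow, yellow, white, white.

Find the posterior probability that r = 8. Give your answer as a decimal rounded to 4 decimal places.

0.0956

Compute the likelihood of the observed sequence for each case: P(data | r = 3) = (6/9)(6/9)(3/9)(3/9) = 0.049383; P(data | r = 6) = (3/9)(3/9)(6/9)(6/9) = 0.049383; P(data | r = 7) = (2/9)(2/9)(7/9)(7/9) = 0.029873; P(data | r = 8) = (1/9)(1/9)(8/9)(8/9) = 0.0097546.
Multiplying each by its prior: 2/9 · 0.049383 = 0.010974, 1/3 · 0.049383 = 0.016461, 1/9 · 0.029873 = 0.0033193, 1/3 · 0.0097546 = 0.0032515; these sum to 0.034006.
Hence P(r = 8 | data) = (0.0032515) / (0.034006) = 0.095618.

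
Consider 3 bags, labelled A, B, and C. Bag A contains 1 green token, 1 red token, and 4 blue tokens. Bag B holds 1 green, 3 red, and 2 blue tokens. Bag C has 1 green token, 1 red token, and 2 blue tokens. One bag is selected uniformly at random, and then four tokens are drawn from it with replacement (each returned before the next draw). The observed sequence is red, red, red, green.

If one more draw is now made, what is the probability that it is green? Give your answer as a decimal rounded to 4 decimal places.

For each hypothesis, P(data | H) works out to: P(data | bag A) = (1/6)(1/6)(1/6)(1/6) = 0.0007716; P(data | bag B) = (3/6)(3/6)(3/6)(1/6) = 0.020833; P(data | bag C) = (1/4)(1/4)(1/4)(1/4) = 0.0039062.
The prior-weighted likelihoods are 1/3 · 0.0007716 = 0.0002572, 1/3 · 0.020833 = 0.0069444, 1/3 · 0.0039062 = 0.0013021; these sum to 0.0085037.
Normalising, the posterior is P(bag A | data) = 0.030246, P(bag B | data) = 0.81664, P(bag C | data) = 0.15312.
The predictive probability is P(green next | data) = (1/6)(0.030246) + (1/6)(0.81664) + (1/4)(0.15312) = 0.17943.

0.1794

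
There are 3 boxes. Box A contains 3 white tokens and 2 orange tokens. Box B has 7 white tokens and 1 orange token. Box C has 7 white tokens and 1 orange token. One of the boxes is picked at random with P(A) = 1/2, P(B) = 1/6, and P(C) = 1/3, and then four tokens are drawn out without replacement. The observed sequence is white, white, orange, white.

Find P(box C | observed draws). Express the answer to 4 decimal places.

0.3704

Compute the likelihood of the observed sequence for each case: P(data | box A) = (3/5)(2/4)(2/3)(1/2) = 1/10; P(data | box B) = (7/8)(6/7)(1/6)(5/5) = 1/8; P(data | box C) = (7/8)(6/7)(1/6)(5/5) = 1/8.
Weighting by the prior gives 1/2 · 1/10 = 1/20, 1/6 · 1/8 = 1/48, 1/3 · 1/8 = 1/24; summing to 9/80.
Therefore the posterior P(box C | data) = (1/24) / (9/80) = 10/27.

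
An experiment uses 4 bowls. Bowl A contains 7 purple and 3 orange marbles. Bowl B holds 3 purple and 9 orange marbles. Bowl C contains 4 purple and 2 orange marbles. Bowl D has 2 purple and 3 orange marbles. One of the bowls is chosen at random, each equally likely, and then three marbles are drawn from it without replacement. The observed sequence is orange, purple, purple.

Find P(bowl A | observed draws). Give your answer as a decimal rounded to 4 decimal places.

0.3392

Compute the likelihood of the observed sequence for each case: P(data | bowl A) = (3/10)(7/9)(6/8) = 0.175; P(data | bowl B) = (9/12)(3/11)(2/10) = 0.040909; P(data | bowl C) = (2/6)(4/5)(3/4) = 0.2; P(data | bowl D) = (3/5)(2/4)(1/3) = 0.1.
Multiplying each by its prior: 1/4 · 0.175 = 0.04375, 1/4 · 0.040909 = 0.010227, 1/4 · 0.2 = 0.05, 1/4 · 0.1 = 0.025; summing to 0.12898.
Therefore the posterior P(bowl A | data) = (0.04375) / (0.12898) = 0.33921.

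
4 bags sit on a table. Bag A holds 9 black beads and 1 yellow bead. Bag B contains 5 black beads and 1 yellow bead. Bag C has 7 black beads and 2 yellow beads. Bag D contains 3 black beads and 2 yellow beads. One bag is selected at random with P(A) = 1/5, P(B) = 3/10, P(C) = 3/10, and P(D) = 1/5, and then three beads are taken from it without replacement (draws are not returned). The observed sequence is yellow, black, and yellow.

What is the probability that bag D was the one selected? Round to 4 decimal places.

Under each hypothesis, the probability of the observed sequence is: P(data | bag A) = (1/10)(9/9)(0/8) = 0; P(data | bag B) = (1/6)(5/5)(0/4) = 0; P(data | bag C) = (2/9)(7/8)(1/7) = 1/36; P(data | bag D) = (2/5)(3/4)(1/3) = 1/10.
Multiplying each by its prior: 1/5 · 0 = 0, 3/10 · 0 = 0, 3/10 · 1/36 = 1/120, 1/5 · 1/10 = 1/50; summing to 17/600.
By Bayes' rule, P(bag D | data) = (1/50) / (17/600) = 12/17.

0.7059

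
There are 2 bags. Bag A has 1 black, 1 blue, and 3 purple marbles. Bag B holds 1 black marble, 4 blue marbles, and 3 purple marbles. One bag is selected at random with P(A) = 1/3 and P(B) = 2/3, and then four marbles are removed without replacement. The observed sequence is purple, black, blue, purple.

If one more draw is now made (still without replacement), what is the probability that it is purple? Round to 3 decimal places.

0.727

For each hypothesis, P(data | H) works out to: P(data | bag A) = (3/5)(1/4)(1/3)(2/2) = 1/20; P(data | bag B) = (3/8)(1/7)(4/6)(2/5) = 1/70.
Multiplying each by its prior: 1/3 · 1/20 = 1/60, 2/3 · 1/70 = 1/105; these sum to 11/420.
The posterior is then P(bag A | data) = 7/11, P(bag B | data) = 4/11.
The predictive probability is P(purple next | data) = (1)(7/11) + (1/4)(4/11) = 8/11.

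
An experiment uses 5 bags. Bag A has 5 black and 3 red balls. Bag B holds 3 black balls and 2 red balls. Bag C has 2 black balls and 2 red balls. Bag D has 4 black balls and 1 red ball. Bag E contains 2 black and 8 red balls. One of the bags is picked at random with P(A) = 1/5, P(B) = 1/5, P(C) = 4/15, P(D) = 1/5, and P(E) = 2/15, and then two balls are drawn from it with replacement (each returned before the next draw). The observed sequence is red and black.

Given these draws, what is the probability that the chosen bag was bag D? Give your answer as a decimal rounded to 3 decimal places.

For each hypothesis, P(data | H) works out to: P(data | bag A) = (3/8)(5/8) = 0.23438; P(data | bag B) = (2/5)(3/5) = 0.24; P(data | bag C) = (2/4)(2/4) = 0.25; P(data | bag D) = (1/5)(4/5) = 0.16; P(data | bag E) = (8/10)(2/10) = 0.16.
The prior-weighted likelihoods are 1/5 · 0.23438 = 0.046875, 1/5 · 0.24 = 0.048, 4/15 · 0.25 = 0.066667, 1/5 · 0.16 = 0.032, 2/15 · 0.16 = 0.021333; summing to 0.21488.
By Bayes' rule, P(bag D | data) = (0.032) / (0.21488) = 0.14892.

0.149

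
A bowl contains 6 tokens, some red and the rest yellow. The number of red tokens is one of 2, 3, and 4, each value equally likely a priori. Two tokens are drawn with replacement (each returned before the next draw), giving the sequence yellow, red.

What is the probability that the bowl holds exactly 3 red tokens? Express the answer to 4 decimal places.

0.3600

The likelihood of the observed sequence under each hypothesis: P(data | r = 2) = (4/6)(2/6) = 2/9; P(data | r = 3) = (3/6)(3/6) = 1/4; P(data | r = 4) = (2/6)(4/6) = 2/9.
Multiplying each by its prior: 1/3 · 2/9 = 2/27, 1/3 · 1/4 = 1/12, 1/3 · 2/9 = 2/27; summing to 25/108.
Therefore the posterior P(r = 3 | data) = (1/12) / (25/108) = 9/25.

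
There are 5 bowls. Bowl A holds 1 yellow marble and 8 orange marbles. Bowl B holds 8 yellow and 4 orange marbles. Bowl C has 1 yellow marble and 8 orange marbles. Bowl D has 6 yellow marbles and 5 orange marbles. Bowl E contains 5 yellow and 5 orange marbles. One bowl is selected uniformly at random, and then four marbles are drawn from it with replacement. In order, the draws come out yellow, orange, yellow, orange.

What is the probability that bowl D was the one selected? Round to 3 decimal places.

0.319

The likelihood of the observed sequence under each hypothesis: P(data | bowl A) = (1/9)(8/9)(1/9)(8/9) = 0.0097546; P(data | bowl B) = (8/12)(4/12)(8/12)(4/12) = 0.049383; P(data | bowl C) = (1/9)(8/9)(1/9)(8/9) = 0.0097546; P(data | bowl D) = (6/11)(5/11)(6/11)(5/11) = 0.061471; P(data | bowl E) = (5/10)(5/10)(5/10)(5/10) = 0.0625.
The prior-weighted likelihoods are 1/5 · 0.0097546 = 0.0019509, 1/5 · 0.049383 = 0.0098765, 1/5 · 0.0097546 = 0.0019509, 1/5 · 0.061471 = 0.012294, 1/5 · 0.0625 = 0.0125; with total 0.038573.
Therefore the posterior P(bowl D | data) = (0.012294) / (0.038573) = 0.31873.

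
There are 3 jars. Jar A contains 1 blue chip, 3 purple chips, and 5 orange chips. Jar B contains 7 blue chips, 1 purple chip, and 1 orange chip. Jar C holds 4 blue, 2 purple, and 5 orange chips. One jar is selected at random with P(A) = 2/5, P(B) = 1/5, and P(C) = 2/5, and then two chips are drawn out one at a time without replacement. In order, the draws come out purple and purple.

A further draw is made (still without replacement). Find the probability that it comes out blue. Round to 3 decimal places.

0.197

Under each hypothesis, the probability of the observed sequence is: P(data | jar A) = (3/9)(2/8) = 0.083333; P(data | jar B) = (1/9)(0/8) = 0; P(data | jar C) = (2/11)(1/10) = 0.018182.
Weighting by the prior gives 2/5 · 0.083333 = 0.033333, 1/5 · 0 = 0, 2/5 · 0.018182 = 0.0072727; with total 0.040606.
Normalising, the posterior is P(jar A | data) = 0.8209, P(jar B | data) = 0, P(jar C | data) = 0.1791.
So P(blue next | data) = Σ P(blue next | H) P(H | data) = (1/7)(0.8209) + (4/9)(0.1791) = 0.19687.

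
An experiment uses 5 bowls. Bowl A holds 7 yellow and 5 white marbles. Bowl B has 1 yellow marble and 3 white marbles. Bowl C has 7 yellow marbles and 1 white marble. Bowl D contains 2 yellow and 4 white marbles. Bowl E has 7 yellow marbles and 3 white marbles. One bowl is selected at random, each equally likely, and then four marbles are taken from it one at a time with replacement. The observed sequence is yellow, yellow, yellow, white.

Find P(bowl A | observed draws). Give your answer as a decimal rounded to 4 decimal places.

0.2705

For each hypothesis, P(data | H) works out to: P(data | bowl A) = (7/12)(7/12)(7/12)(5/12) = 0.082706; P(data | bowl B) = (1/4)(1/4)(1/4)(3/4) = 0.011719; P(data | bowl C) = (7/8)(7/8)(7/8)(1/8) = 0.08374; P(data | bowl D) = (2/6)(2/6)(2/6)(4/6) = 0.024691; P(data | bowl E) = (7/10)(7/10)(7/10)(3/10) = 0.1029.
The prior-weighted likelihoods are 1/5 · 0.082706 = 0.016541, 1/5 · 0.011719 = 0.0023437, 1/5 · 0.08374 = 0.016748, 1/5 · 0.024691 = 0.0049383, 1/5 · 0.1029 = 0.02058; with total 0.061151.
By Bayes' rule, P(bowl A | data) = (0.016541) / (0.061151) = 0.2705.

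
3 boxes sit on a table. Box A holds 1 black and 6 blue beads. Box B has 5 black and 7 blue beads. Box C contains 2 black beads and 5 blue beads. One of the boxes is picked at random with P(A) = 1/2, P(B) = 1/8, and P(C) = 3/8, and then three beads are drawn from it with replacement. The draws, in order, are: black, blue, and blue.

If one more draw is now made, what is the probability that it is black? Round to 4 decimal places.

0.2443

Compute the likelihood of the observed sequence for each case: P(data | box A) = (1/7)(6/7)(6/7) = 0.10496; P(data | box B) = (5/12)(7/12)(7/12) = 0.14178; P(data | box C) = (2/7)(5/7)(5/7) = 0.14577.
Multiplying each by its prior: 1/2 · 0.10496 = 0.052478, 1/8 · 0.14178 = 0.017723, 3/8 · 0.14577 = 0.054665; summing to 0.12487.
Normalising, the posterior is P(box A | data) = 0.42028, P(box B | data) = 0.14193, P(box C | data) = 0.43779.
The predictive probability is P(black next | data) = (1/7)(0.42028) + (5/12)(0.14193) + (2/7)(0.43779) = 0.24426.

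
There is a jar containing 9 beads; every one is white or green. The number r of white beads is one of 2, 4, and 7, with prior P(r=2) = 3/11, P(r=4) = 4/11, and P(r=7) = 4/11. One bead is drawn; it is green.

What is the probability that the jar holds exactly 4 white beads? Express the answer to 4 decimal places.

For each hypothesis, P(data | H) works out to: P(data | r = 2) = (7/9) = 7/9; P(data | r = 4) = (5/9) = 5/9; P(data | r = 7) = (2/9) = 2/9.
Weighting by the prior gives 3/11 · 7/9 = 7/33, 4/11 · 5/9 = 20/99, 4/11 · 2/9 = 8/99; these sum to 49/99.
By Bayes' rule, P(r = 4 | data) = (20/99) / (49/99) = 20/49.

0.4082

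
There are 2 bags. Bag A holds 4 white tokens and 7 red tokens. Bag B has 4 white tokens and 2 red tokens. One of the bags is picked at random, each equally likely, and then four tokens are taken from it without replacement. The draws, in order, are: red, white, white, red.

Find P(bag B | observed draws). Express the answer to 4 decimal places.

0.5116

For each hypothesis, P(data | H) works out to: P(data | bag A) = (7/11)(4/10)(3/9)(6/8) = 7/110; P(data | bag B) = (2/6)(4/5)(3/4)(1/3) = 1/15.
Multiplying each by its prior: 1/2 · 7/110 = 7/220, 1/2 · 1/15 = 1/30; with total 43/660.
By Bayes' rule, P(bag B | data) = (1/30) / (43/660) = 22/43.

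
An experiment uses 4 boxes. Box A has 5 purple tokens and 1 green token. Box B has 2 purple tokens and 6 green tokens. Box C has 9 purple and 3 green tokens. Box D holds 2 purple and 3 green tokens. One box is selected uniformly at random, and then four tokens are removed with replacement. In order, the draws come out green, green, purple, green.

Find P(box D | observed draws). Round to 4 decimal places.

For each hypothesis, P(data | H) works out to: P(data | box A) = (1/6)(1/6)(5/6)(1/6) = 0.003858; P(data | box B) = (6/8)(6/8)(2/8)(6/8) = 0.10547; P(data | box C) = (3/12)(3/12)(9/12)(3/12) = 0.011719; P(data | box D) = (3/5)(3/5)(2/5)(3/5) = 0.0864.
Multiplying each by its prior: 1/4 · 0.003858 = 0.00096451, 1/4 · 0.10547 = 0.026367, 1/4 · 0.011719 = 0.0029297, 1/4 · 0.0864 = 0.0216; these sum to 0.051861.
By Bayes' rule, P(box D | data) = (0.0216) / (0.051861) = 0.41649.

0.4165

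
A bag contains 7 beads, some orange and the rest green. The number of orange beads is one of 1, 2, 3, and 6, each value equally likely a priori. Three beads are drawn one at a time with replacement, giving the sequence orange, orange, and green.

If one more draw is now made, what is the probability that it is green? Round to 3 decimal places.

0.461

Compute the likelihood of the observed sequence for each case: P(data | r = 1) = (1/7)(1/7)(6/7) = 6/343; P(data | r = 2) = (2/7)(2/7)(5/7) = 20/343; P(data | r = 3) = (3/7)(3/7)(4/7) = 36/343; P(data | r = 6) = (6/7)(6/7)(1/7) = 36/343.
Weighting by the prior gives 1/4 · 6/343 = 3/686, 1/4 · 20/343 = 5/343, 1/4 · 36/343 = 9/343, 1/4 · 36/343 = 9/343; with total 1/14.
Normalising, the posterior is P(r = 1 | data) = 3/49, P(r = 2 | data) = 10/49, P(r = 3 | data) = 18/49, P(r = 6 | data) = 18/49.
Averaging over the posterior, P(green next | data) = (6/7)(3/49) + (5/7)(10/49) + (4/7)(18/49) + (1/7)(18/49) = 158/343.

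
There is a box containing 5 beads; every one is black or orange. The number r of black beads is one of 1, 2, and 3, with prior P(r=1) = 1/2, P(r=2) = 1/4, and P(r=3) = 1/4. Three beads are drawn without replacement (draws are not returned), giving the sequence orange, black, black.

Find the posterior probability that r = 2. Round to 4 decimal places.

0.3333

Compute the likelihood of the observed sequence for each case: P(data | r = 1) = (4/5)(1/4)(0/3) = 0; P(data | r = 2) = (3/5)(2/4)(1/3) = 1/10; P(data | r = 3) = (2/5)(3/4)(2/3) = 1/5.
Multiplying each by its prior: 1/2 · 0 = 0, 1/4 · 1/10 = 1/40, 1/4 · 1/5 = 1/20; these sum to 3/40.
Therefore the posterior P(r = 2 | data) = (1/40) / (3/40) = 1/3.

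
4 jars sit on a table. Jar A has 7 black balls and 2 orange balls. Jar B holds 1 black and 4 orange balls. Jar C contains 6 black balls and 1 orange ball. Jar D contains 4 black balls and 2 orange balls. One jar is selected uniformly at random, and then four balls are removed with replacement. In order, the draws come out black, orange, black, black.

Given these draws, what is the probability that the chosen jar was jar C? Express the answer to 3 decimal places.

0.300

Compute the likelihood of the observed sequence for each case: P(data | jar A) = (7/9)(2/9)(7/9)(7/9) = 0.10456; P(data | jar B) = (1/5)(4/5)(1/5)(1/5) = 0.0064; P(data | jar C) = (6/7)(1/7)(6/7)(6/7) = 0.089963; P(data | jar D) = (4/6)(2/6)(4/6)(4/6) = 0.098765.
Weighting by the prior gives 1/4 · 0.10456 = 0.026139, 1/4 · 0.0064 = 0.0016, 1/4 · 0.089963 = 0.022491, 1/4 · 0.098765 = 0.024691; with total 0.074921.
So P(jar C | data) = (0.022491) / (0.074921) = 0.30019.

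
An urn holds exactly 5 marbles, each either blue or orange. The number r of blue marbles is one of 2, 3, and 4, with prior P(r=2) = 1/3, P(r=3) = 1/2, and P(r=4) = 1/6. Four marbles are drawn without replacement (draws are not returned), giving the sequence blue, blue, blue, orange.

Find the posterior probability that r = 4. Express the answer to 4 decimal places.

The likelihood of the observed sequence under each hypothesis: P(data | r = 2) = (2/5)(1/4)(0/3) = 0; P(data | r = 3) = (3/5)(2/4)(1/3)(2/2) = 1/10; P(data | r = 4) = (4/5)(3/4)(2/3)(1/2) = 1/5.
Multiplying each by its prior: 1/3 · 0 = 0, 1/2 · 1/10 = 1/20, 1/6 · 1/5 = 1/30; with total 1/12.
So P(r = 4 | data) = (1/30) / (1/12) = 2/5.

0.4000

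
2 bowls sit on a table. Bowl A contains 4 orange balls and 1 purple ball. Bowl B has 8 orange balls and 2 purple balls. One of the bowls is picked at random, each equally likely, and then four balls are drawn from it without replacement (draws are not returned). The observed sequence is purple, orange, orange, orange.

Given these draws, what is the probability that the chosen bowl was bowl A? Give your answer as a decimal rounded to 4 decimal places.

For each hypothesis, P(data | H) works out to: P(data | bowl A) = (1/5)(4/4)(3/3)(2/2) = 1/5; P(data | bowl B) = (2/10)(8/9)(7/8)(6/7) = 2/15.
The prior-weighted likelihoods are 1/2 · 1/5 = 1/10, 1/2 · 2/15 = 1/15; summing to 1/6.
So P(bowl A | data) = (1/10) / (1/6) = 3/5.

0.6000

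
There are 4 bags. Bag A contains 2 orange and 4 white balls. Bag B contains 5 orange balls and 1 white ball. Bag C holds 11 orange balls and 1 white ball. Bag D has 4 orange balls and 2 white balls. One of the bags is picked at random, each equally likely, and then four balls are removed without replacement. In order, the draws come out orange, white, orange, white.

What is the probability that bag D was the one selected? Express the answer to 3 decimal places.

0.500

The likelihood of the observed sequence under each hypothesis: P(data | bag A) = (2/6)(4/5)(1/4)(3/3) = 1/15; P(data | bag B) = (5/6)(1/5)(4/4)(0/3) = 0; P(data | bag C) = (11/12)(1/11)(10/10)(0/9) = 0; P(data | bag D) = (4/6)(2/5)(3/4)(1/3) = 1/15.
The prior-weighted likelihoods are 1/4 · 1/15 = 1/60, 1/4 · 0 = 0, 1/4 · 0 = 0, 1/4 · 1/15 = 1/60; summing to 1/30.
Hence P(bag D | data) = (1/60) / (1/30) = 1/2.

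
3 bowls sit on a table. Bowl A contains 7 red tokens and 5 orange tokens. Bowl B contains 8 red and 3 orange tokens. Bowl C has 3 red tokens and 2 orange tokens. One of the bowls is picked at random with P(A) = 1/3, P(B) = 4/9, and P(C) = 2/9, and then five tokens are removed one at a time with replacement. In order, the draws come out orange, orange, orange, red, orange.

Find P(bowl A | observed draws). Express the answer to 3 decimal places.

Compute the likelihood of the observed sequence for each case: P(data | bowl A) = (5/12)(5/12)(5/12)(7/12)(5/12) = 0.017582; P(data | bowl B) = (3/11)(3/11)(3/11)(8/11)(3/11) = 0.0040236; P(data | bowl C) = (2/5)(2/5)(2/5)(3/5)(2/5) = 0.01536.
The prior-weighted likelihoods are 1/3 · 0.017582 = 0.0058607, 4/9 · 0.0040236 = 0.0017883, 2/9 · 0.01536 = 0.0034133; with total 0.011062.
So P(bowl A | data) = (0.0058607) / (0.011062) = 0.52979.

0.530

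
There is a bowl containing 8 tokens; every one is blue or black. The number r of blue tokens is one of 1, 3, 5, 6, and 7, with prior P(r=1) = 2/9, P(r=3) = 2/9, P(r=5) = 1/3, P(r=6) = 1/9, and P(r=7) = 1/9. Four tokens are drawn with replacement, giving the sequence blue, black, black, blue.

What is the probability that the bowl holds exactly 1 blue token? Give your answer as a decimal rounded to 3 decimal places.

0.069

The likelihood of the observed sequence under each hypothesis: P(data | r = 1) = (1/8)(7/8)(7/8)(1/8) = 0.011963; P(data | r = 3) = (3/8)(5/8)(5/8)(3/8) = 0.054932; P(data | r = 5) = (5/8)(3/8)(3/8)(5/8) = 0.054932; P(data | r = 6) = (6/8)(2/8)(2/8)(6/8) = 0.035156; P(data | r = 7) = (7/8)(1/8)(1/8)(7/8) = 0.011963.
The prior-weighted likelihoods are 2/9 · 0.011963 = 0.0026584, 2/9 · 0.054932 = 0.012207, 1/3 · 0.054932 = 0.018311, 1/9 · 0.035156 = 0.0039062, 1/9 · 0.011963 = 0.0013292; with total 0.038411.
By Bayes' rule, P(r = 1 | data) = (0.0026584) / (0.038411) = 0.069209.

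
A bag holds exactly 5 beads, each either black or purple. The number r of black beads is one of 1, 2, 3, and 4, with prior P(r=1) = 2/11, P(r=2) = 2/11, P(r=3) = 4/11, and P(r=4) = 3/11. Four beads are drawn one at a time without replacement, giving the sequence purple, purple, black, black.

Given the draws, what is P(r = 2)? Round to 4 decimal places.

For each hypothesis, P(data | H) works out to: P(data | r = 1) = (4/5)(3/4)(1/3)(0/2) = 0; P(data | r = 2) = (3/5)(2/4)(2/3)(1/2) = 1/10; P(data | r = 3) = (2/5)(1/4)(3/3)(2/2) = 1/10; P(data | r = 4) = (1/5)(0/4) = 0.
The prior-weighted likelihoods are 2/11 · 0 = 0, 2/11 · 1/10 = 1/55, 4/11 · 1/10 = 2/55, 3/11 · 0 = 0; these sum to 3/55.
So P(r = 2 | data) = (1/55) / (3/55) = 1/3.

0.3333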